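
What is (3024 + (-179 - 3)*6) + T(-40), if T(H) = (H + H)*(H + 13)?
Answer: 4092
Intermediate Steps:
T(H) = 2*H*(13 + H) (T(H) = (2*H)*(13 + H) = 2*H*(13 + H))
(3024 + (-179 - 3)*6) + T(-40) = (3024 + (-179 - 3)*6) + 2*(-40)*(13 - 40) = (3024 - 182*6) + 2*(-40)*(-27) = (3024 - 1092) + 2160 = 1932 + 2160 = 4092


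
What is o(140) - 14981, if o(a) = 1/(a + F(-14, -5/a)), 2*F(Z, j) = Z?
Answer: -1992472/133 ≈ -14981.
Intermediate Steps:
F(Z, j) = Z/2
o(a) = 1/(-7 + a) (o(a) = 1/(a + (1/2)*(-14)) = 1/(a - 7) = 1/(-7 + a))
o(140) - 14981 = 1/(-7 + 140) - 14981 = 1/133 - 14981 = -1992472/133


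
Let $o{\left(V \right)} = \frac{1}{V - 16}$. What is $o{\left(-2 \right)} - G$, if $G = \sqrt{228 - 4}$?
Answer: $- \frac{1}{18} - 4 \sqrt{14} \approx -15.022$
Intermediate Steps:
$o{\left(V \right)} = \frac{1}{-16 + V}$
$G = 4 \sqrt{14}$ ($G = \sqrt{224} = 4 \sqrt{14} \approx 14.967$)
$o{\left(-2 \right)} - G = \frac{1}{-16 - 2} - 4 \sqrt{14} = \frac{1}{-18} - 4 \sqrt{14} = - \frac{1}{18} - 4 \sqrt{14}$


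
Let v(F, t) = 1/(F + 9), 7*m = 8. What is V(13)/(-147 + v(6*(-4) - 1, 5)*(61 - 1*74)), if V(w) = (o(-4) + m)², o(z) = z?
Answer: -6400/114611 ≈ -0.055841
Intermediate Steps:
m = 8/7 (m = (⅐)*8 = 8/7 ≈ 1.1429)
v(F, t) = 1/(9 + F)
V(w) = 400/49 (V(w) = (-4 + 8/7)² = (-20/7)² = 400/49)
V(13)/(-147 + v(6*(-4) - 1, 5)*(61 - 1*74)) = 400/(49*(-147 + (61 - 1*74)/(9 + (6*(-4) - 1)))) = 400/(49*(-147 + (61 - 74)/(9 + (-24 - 1)))) = 400/(49*(-147 - 13/(9 - 25))) = 400/(49*(-147 - 13/(-16))) = 400/(49*(-147 - 1/16*(-13))) = 400/(49*(-147 + 13/16)) = 400/(49*(-2339/16)) = (400/49)*(-16/2339) = -6400/114611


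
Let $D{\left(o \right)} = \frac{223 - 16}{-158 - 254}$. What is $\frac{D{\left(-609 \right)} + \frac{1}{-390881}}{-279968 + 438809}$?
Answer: $- \frac{80912779}{25580226715452} \approx -3.1631 \cdot 10^{-6}$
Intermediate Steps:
$D{\left(o \right)} = - \frac{207}{412}$ ($D{\left(o \right)} = \frac{207}{-412} = 207 \left(- \frac{1}{412}\right) = - \frac{207}{412}$)
$\frac{D{\left(-609 \right)} + \frac{1}{-390881}}{-279968 + 438809} = \frac{- \frac{207}{412} + \frac{1}{-390881}}{-279968 + 438809} = \frac{- \frac{207}{412} - \frac{1}{390881}}{158841} = \left(- \frac{80912779}{161042972}\right) \frac{1}{158841} = - \frac{80912779}{25580226715452}$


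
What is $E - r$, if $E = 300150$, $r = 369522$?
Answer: $-69372$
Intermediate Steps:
$E - r = 300150 - 369522 = -69372$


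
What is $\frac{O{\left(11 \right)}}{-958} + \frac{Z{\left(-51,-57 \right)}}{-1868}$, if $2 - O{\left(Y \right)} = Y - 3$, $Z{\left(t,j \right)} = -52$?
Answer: $\frac{7628}{223693} \approx 0.0341$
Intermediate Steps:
$O{\left(Y \right)} = 5 - Y$ ($O{\left(Y \right)} = 2 - \left(Y - 3\right) = 2 - \left(-3 + Y\right) = 5 - Y$)
$\frac{O{\left(11 \right)}}{-958} + \frac{Z{\left(-51,-57 \right)}}{-1868} = \frac{5 - 11}{-958} - \frac{52}{-1868} = \left(5 - 11\right) \left(- \frac{1}{958}\right) - - \frac{13}{467} = \left(-6\right) \left(- \frac{1}{958}\right) + \frac{13}{467} = \frac{3}{479} + \frac{13}{467} = \frac{7628}{223693}$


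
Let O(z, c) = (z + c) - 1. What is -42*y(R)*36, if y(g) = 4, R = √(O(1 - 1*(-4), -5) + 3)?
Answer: -6048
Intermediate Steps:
O(z, c) = -1 + c + z (O(z, c) = (c + z) - 1 = -1 + c + z)
R = √2 (R = √((-1 - 5 + (1 - 1*(-4))) + 3) = √((-1 - 5 + (1 + 4)) + 3) = √((-1 - 5 + 5) + 3) = √(-1 + 3) = √2 ≈ 1.4142)
-42*y(R)*36 = -42*4*36 = -168*36 = -6048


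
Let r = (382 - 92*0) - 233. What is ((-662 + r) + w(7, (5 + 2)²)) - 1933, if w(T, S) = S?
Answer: -2397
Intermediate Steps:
r = 149 (r = (382 + 0) - 233 = 382 - 233 = 149)
((-662 + r) + w(7, (5 + 2)²)) - 1933 = ((-662 + 149) + (5 + 2)²) - 1933 = (-513 + 7²) - 1933 = (-513 + 49) - 1933 = -464 - 1933 = -2397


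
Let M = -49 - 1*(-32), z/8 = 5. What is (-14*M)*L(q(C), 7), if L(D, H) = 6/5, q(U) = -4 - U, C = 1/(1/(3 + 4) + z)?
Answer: 1428/5 ≈ 285.60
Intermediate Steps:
z = 40 (z = 8*5 = 40)
C = 7/281 (C = 1/(1/(3 + 4) + 40) = 1/(1/7 + 40) = 1/(⅐ + 40) = 1/(281/7) = 7/281 ≈ 0.024911)
L(D, H) = 6/5 (L(D, H) = 6*(⅕) = 6/5)
M = -17 (M = -49 + 32 = -17)
(-14*M)*L(q(C), 7) = -14*(-17)*(6/5) = 238*(6/5) = 1428/5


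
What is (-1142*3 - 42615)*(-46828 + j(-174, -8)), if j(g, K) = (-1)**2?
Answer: 2155961907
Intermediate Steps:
j(g, K) = 1
(-1142*3 - 42615)*(-46828 + j(-174, -8)) = (-1142*3 - 42615)*(-46828 + 1) = (-3426 - 42615)*(-46827) = -46041*(-46827) = 2155961907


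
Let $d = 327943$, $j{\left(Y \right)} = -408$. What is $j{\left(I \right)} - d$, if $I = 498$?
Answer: $-328351$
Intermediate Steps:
$j{\left(I \right)} - d = -408 - 327943 = -328351$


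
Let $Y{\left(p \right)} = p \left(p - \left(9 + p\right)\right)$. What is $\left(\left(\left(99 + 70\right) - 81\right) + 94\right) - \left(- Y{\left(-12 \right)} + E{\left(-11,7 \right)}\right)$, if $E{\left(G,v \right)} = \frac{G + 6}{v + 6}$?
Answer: $\frac{3775}{13} \approx 290.38$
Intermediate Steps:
$Y{\left(p \right)} = - 9 p$ ($Y{\left(p \right)} = p \left(-9\right) = - 9 p$)
$E{\left(G,v \right)} = \frac{6 + G}{6 + v}$
$\left(\left(\left(99 + 70\right) - 81\right) + 94\right) - \left(- Y{\left(-12 \right)} + E{\left(-11,7 \right)}\right) = \left(\left(\left(99 + 70\right) - 81\right) + 94\right) - \left(-108 + \frac{6 - 11}{6 + 7}\right) = \left(\left(169 - 81\right) + 94\right) + \left(108 - \frac{1}{13} \left(-5\right)\right) = \left(88 + 94\right) + \left(108 - \frac{1}{13} \left(-5\right)\right) = 182 + \left(108 - - \frac{5}{13}\right) = 182 + \left(108 + \frac{5}{13}\right) = 182 + \frac{1409}{13} = \frac{3775}{13}$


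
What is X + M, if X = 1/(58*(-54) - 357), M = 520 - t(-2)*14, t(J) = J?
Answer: 1911971/3489 ≈ 548.00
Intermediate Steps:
M = 548 (M = 520 - (-2)*14 = 520 - 1*(-28) = 520 + 28 = 548)
X = -1/3489 (X = 1/(-3132 - 357) = 1/(-3489) = -1/3489 ≈ -0.00028661)
X + M = -1/3489 + 548 = 1911971/3489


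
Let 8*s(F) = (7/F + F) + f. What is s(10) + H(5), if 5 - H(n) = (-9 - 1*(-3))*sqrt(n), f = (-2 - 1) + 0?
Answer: 477/80 + 6*sqrt(5) ≈ 19.379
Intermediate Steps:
f = -3 (f = -3 + 0 = -3)
H(n) = 5 + 6*sqrt(n) (H(n) = 5 - (-9 - 1*(-3))*sqrt(n) = 5 - (-9 + 3)*sqrt(n) = 5 - (-6)*sqrt(n) = 5 + 6*sqrt(n))
s(F) = -3/8 + F/8 + 7/(8*F) (s(F) = ((7/F + F) - 3)/8 = ((F + 7/F) - 3)/8 = (-3 + F + 7/F)/8 = -3/8 + F/8 + 7/(8*F))
s(10) + H(5) = (1/8)*(7 + 10*(-3 + 10))/10 + (5 + 6*sqrt(5)) = (1/8)*(1/10)*(7 + 10*7) + (5 + 6*sqrt(5)) = (1/8)*(1/10)*(7 + 70) + (5 + 6*sqrt(5)) = (1/8)*(1/10)*77 + (5 + 6*sqrt(5)) = 77/80 + (5 + 6*sqrt(5)) = 477/80 + 6*sqrt(5)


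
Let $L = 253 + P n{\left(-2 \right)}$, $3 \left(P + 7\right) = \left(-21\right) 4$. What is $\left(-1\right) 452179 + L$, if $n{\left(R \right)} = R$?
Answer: $-451856$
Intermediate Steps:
$P = -35$ ($P = -7 + \frac{\left(-21\right) 4}{3} = -7 + \frac{1}{3} \left(-84\right) = -7 - 28 = -35$)
$L = 323$ ($L = 253 - -70 = 253 + 70 = 323$)
$\left(-1\right) 452179 + L = \left(-1\right) 452179 + 323 = -452179 + 323 = -451856$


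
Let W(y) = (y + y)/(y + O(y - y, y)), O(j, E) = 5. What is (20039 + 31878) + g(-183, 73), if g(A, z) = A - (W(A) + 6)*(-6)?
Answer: 4608628/89 ≈ 51782.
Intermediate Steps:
W(y) = 2*y/(5 + y) (W(y) = (y + y)/(y + 5) = (2*y)/(5 + y) = 2*y/(5 + y))
g(A, z) = 36 + A + 12*A/(5 + A) (g(A, z) = A - (2*A/(5 + A) + 6)*(-6) = A - (6 + 2*A/(5 + A))*(-6) = A + (-6 - 2*A/(5 + A))*(-6) = A + (36 + 12*A/(5 + A)) = 36 + A + 12*A/(5 + A))
(20039 + 31878) + g(-183, 73) = (20039 + 31878) + (180 + (-183)² + 53*(-183))/(5 - 183) = 51917 + (180 + 33489 - 9699)/(-178) = 51917 - 1/178*23970 = 51917 - 11985/89 = 4608628/89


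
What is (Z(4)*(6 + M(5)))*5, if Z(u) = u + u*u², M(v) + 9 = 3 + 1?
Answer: 340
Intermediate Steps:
M(v) = -5 (M(v) = -9 + (3 + 1) = -9 + 4 = -5)
Z(u) = u + u³
(Z(4)*(6 + M(5)))*5 = ((4 + 4³)*(6 - 5))*5 = ((4 + 64)*1)*5 = (68*1)*5 = 68*5 = 340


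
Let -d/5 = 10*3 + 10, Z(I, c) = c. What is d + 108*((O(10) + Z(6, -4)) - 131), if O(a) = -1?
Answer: -14888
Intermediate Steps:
d = -200 (d = -5*(10*3 + 10) = -5*(30 + 10) = -5*40 = -200)
d + 108*((O(10) + Z(6, -4)) - 131) = -200 + 108*((-1 - 4) - 131) = -200 + 108*(-5 - 131) = -200 + 108*(-136) = -200 - 14688 = -14888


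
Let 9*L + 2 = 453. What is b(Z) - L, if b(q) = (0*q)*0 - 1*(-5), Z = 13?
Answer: -406/9 ≈ -45.111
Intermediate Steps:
b(q) = 5 (b(q) = 0*0 + 5 = 0 + 5 = 5)
L = 451/9 (L = -2/9 + (⅑)*453 = -2/9 + 151/3 = 451/9 ≈ 50.111)
b(Z) - L = 5 - 1*451/9 = 5 - 451/9 = -406/9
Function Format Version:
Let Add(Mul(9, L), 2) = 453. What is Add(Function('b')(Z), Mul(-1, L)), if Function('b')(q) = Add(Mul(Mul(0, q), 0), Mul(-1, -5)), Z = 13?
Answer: Rational(-406, 9) ≈ -45.111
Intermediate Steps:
Function('b')(q) = 5 (Function('b')(q) = Add(Mul(0, 0), 5) = Add(0, 5) = 5)
L = Rational(451, 9) (L = Add(Rational(-2, 9), Mul(Rational(1, 9), 453)) = Add(Rational(-2, 9), Rational(151, 3)) = Rational(451, 9) ≈ 50.111)
Add(Function('b')(Z), Mul(-1, L)) = Add(5, Mul(-1, Rational(451, 9))) = Add(5, Rational(-451, 9)) = Rational(-406, 9)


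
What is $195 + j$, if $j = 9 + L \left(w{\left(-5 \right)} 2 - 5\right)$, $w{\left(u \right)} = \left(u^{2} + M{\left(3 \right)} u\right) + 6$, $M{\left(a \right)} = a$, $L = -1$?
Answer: $177$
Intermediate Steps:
$w{\left(u \right)} = 6 + u^{2} + 3 u$ ($w{\left(u \right)} = \left(u^{2} + 3 u\right) + 6 = 6 + u^{2} + 3 u$)
$j = -18$ ($j = 9 - \left(\left(6 + \left(-5\right)^{2} + 3 \left(-5\right)\right) 2 - 5\right) = 9 - \left(\left(6 + 25 - 15\right) 2 - 5\right) = 9 - \left(16 \cdot 2 - 5\right) = 9 - \left(32 - 5\right) = 9 - 27 = -18$)
$195 + j = 195 - 18 = 177$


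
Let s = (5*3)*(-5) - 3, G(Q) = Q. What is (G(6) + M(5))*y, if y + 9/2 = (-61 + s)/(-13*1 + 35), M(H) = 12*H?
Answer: -714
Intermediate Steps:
s = -78 (s = 15*(-5) - 3 = -75 - 3 = -78)
y = -119/11 (y = -9/2 + (-61 - 78)/(-13*1 + 35) = -9/2 - 139/(-13 + 35) = -9/2 - 139/22 = -119/11 ≈ -10.818)
(G(6) + M(5))*y = (6 + 12*5)*(-119/11) = (6 + 60)*(-119/11) = 66*(-119/11) = -714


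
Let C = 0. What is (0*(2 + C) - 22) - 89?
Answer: -111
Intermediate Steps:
(0*(2 + C) - 22) - 89 = (0*(2 + 0) - 22) - 89 = (0*2 - 22) - 89 = (0 - 22) - 89 = -22 - 89 = -111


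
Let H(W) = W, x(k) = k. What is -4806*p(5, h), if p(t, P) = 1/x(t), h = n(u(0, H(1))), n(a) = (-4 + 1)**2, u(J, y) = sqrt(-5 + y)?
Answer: -4806/5 ≈ -961.20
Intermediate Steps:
n(a) = 9 (n(a) = (-3)**2 = 9)
h = 9
p(t, P) = 1/t
-4806*p(5, h) = -4806/5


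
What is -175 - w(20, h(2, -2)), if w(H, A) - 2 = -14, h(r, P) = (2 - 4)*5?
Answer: -163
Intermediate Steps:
h(r, P) = -10 (h(r, P) = -2*5 = -10)
w(H, A) = -12 (w(H, A) = 2 - 14 = -12)
-175 - w(20, h(2, -2)) = -175 - 1*(-12) = -175 + 12 = -163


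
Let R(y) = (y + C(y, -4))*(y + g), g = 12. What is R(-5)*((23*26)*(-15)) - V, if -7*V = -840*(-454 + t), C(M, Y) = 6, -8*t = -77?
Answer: -9465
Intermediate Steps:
t = 77/8 (t = -⅛*(-77) = 77/8 ≈ 9.6250)
R(y) = (6 + y)*(12 + y) (R(y) = (y + 6)*(y + 12) = (6 + y)*(12 + y))
V = -53325 (V = -(-120)*(-454 + 77/8) = -(-120)*(-3555)/8 = -⅐*373275 = -53325)
R(-5)*((23*26)*(-15)) - V = (72 + (-5)² + 18*(-5))*((23*26)*(-15)) - 1*(-53325) = (72 + 25 - 90)*(598*(-15)) + 53325 = 7*(-8970) + 53325 = -62790 + 53325 = -9465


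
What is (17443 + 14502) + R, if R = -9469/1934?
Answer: 61772161/1934 ≈ 31940.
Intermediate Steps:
R = -9469/1934 (R = -9469*1/1934 = -9469/1934 ≈ -4.8961)
(17443 + 14502) + R = (17443 + 14502) - 9469/1934 = 31945 - 9469/1934 = 61772161/1934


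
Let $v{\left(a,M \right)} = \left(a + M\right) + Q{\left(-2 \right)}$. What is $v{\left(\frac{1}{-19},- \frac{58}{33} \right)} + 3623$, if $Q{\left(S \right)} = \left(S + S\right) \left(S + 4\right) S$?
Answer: $\frac{2280518}{627} \approx 3637.2$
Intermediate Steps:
$Q{\left(S \right)} = 2 S^{2} \left(4 + S\right)$ ($Q{\left(S \right)} = 2 S \left(4 + S\right) S = 2 S^{2} \left(4 + S\right)$)
$v{\left(a,M \right)} = 16 + M + a$ ($v{\left(a,M \right)} = \left(a + M\right) + 2 \left(-2\right)^{2} \left(4 - 2\right) = \left(M + a\right) + 2 \cdot 4 \cdot 2 = \left(M + a\right) + 16 = 16 + M + a$)
$v{\left(\frac{1}{-19},- \frac{58}{33} \right)} + 3623 = \left(16 - \frac{58}{33} + \frac{1}{-19}\right) + 3623 = \left(16 - \frac{58}{33} - \frac{1}{19}\right) + 3623 = \frac{8897}{627} + 3623 = \frac{2280518}{627}$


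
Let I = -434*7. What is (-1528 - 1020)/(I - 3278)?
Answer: 637/1579 ≈ 0.40342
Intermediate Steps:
I = -3038
(-1528 - 1020)/(I - 3278) = (-1528 - 1020)/(-3038 - 3278) = -2548/(-6316) = -2548*(-1/6316) = 637/1579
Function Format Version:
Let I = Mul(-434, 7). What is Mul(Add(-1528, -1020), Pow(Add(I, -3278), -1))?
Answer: Rational(637, 1579) ≈ 0.40342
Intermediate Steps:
I = -3038
Mul(Add(-1528, -1020), Pow(Add(I, -3278), -1)) = Mul(Add(-1528, -1020), Pow(Add(-3038, -3278), -1)) = Mul(-2548, Pow(-6316, -1)) = Mul(-2548, Rational(-1, 6316)) = Rational(637, 1579)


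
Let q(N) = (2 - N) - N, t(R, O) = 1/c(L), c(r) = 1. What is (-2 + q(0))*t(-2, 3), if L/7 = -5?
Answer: 0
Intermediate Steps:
L = -35 (L = 7*(-5) = -35)
t(R, O) = 1 (t(R, O) = 1/1 = 1)
q(N) = 2 - 2*N
(-2 + q(0))*t(-2, 3) = (-2 + (2 - 2*0))*1 = (-2 + (2 + 0))*1 = (-2 + 2)*1 = 0*1 = 0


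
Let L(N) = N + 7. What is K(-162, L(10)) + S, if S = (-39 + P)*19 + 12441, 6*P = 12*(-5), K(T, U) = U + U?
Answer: 11544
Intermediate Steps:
L(N) = 7 + N
K(T, U) = 2*U
P = -10 (P = (12*(-5))/6 = (⅙)*(-60) = -10)
S = 11510 (S = (-39 - 10)*19 + 12441 = -49*19 + 12441 = -931 + 12441 = 11510)
K(-162, L(10)) + S = 2*(7 + 10) + 11510 = 2*17 + 11510 = 34 + 11510 = 11544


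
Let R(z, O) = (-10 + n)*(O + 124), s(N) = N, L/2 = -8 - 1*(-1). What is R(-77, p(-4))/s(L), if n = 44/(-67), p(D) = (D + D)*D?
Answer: 7956/67 ≈ 118.75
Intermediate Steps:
L = -14 (L = 2*(-8 - 1*(-1)) = 2*(-8 + 1) = 2*(-7) = -14)
p(D) = 2*D**2 (p(D) = (2*D)*D = 2*D**2)
n = -44/67 (n = 44*(-1/67) = -44/67 ≈ -0.65672)
R(z, O) = -88536/67 - 714*O/67 (R(z, O) = (-10 - 44/67)*(O + 124) = -714*(124 + O)/67 = -88536/67 - 714*O/67)
R(-77, p(-4))/s(L) = (-88536/67 - 1428*(-4)**2/67)/(-14) = (-88536/67 - 1428*16/67)*(-1/14) = (-88536/67 - 714/67*32)*(-1/14) = (-88536/67 - 22848/67)*(-1/14) = -111384/67*(-1/14) = 7956/67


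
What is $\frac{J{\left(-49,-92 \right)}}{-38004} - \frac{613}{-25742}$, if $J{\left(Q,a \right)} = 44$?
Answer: $\frac{5540951}{244574742} \approx 0.022655$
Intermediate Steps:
$\frac{J{\left(-49,-92 \right)}}{-38004} - \frac{613}{-25742} = \frac{44}{-38004} - \frac{613}{-25742} = 44 \left(- \frac{1}{38004}\right) - - \frac{613}{25742} = - \frac{11}{9501} + \frac{613}{25742} = \frac{5540951}{244574742}$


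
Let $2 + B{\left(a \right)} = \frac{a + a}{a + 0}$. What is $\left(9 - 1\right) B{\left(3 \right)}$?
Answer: $0$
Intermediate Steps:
$B{\left(a \right)} = 0$ ($B{\left(a \right)} = -2 + \frac{a + a}{a + 0} = -2 + \frac{2 a}{a} = -2 + 2 = 0$)
$\left(9 - 1\right) B{\left(3 \right)} = \left(9 - 1\right) 0 = 8 \cdot 0 = 0$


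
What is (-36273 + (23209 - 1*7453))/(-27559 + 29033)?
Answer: -20517/1474 ≈ -13.919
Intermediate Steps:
(-36273 + (23209 - 1*7453))/(-27559 + 29033) = (-36273 + (23209 - 7453))/1474 = (-36273 + 15756)*(1/1474) = -20517*1/1474 = -20517/1474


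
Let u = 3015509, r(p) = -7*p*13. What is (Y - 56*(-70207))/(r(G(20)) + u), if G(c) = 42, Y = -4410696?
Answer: -479104/3011687 ≈ -0.15908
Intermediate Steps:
r(p) = -91*p
(Y - 56*(-70207))/(r(G(20)) + u) = (-4410696 - 56*(-70207))/(-91*42 + 3015509) = (-4410696 + 3931592)/(-3822 + 3015509) = -479104/3011687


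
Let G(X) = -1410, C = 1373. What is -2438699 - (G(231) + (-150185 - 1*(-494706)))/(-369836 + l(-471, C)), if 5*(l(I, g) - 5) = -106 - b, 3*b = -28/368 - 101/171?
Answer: -212843987197267453/87277711667 ≈ -2.4387e+6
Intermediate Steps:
b = -10489/47196 (b = (-28/368 - 101/171)/3 = (-28*1/368 - 101*1/171)/3 = (-7/92 - 101/171)/3 = (⅓)*(-10489/15732) = -10489/47196 ≈ -0.22224)
l(I, g) = -3812387/235980 (l(I, g) = 5 + (-106 - 1*(-10489/47196))/5 = 5 + (-106 + 10489/47196)/5 = 5 + (⅕)*(-4992287/47196) = 5 - 4992287/235980 = -3812387/235980)
-2438699 - (G(231) + (-150185 - 1*(-494706)))/(-369836 + l(-471, C)) = -2438699 - (-1410 + (-150185 - 1*(-494706)))/(-369836 - 3812387/235980) = -2438699 - (-1410 + (-150185 + 494706))/(-87277711667/235980) = -2438699 - (-1410 + 344521)*(-235980)/87277711667 = -2438699 - 343111*(-235980)/87277711667 = -2438699 - 1*(-80967333780/87277711667) = -2438699 + 80967333780/87277711667 = -212843987197267453/87277711667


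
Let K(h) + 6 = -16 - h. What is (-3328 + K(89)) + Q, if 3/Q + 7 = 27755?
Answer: -95425369/27748 ≈ -3439.0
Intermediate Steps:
K(h) = -22 - h (K(h) = -6 + (-16 - h) = -22 - h)
Q = 3/27748 (Q = 3/(-7 + 27755) = 3/27748 ≈ 0.00010812)
(-3328 + K(89)) + Q = (-3328 + (-22 - 1*89)) + 3/27748 = (-3328 + (-22 - 89)) + 3/27748 = (-3328 - 111) + 3/27748 = -3439 + 3/27748 = -95425369/27748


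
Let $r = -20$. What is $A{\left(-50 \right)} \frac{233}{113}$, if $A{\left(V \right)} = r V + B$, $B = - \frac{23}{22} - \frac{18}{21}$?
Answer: $\frac{35813731}{17402} \approx 2058.0$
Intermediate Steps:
$B = - \frac{293}{154}$ ($B = \left(-23\right) \frac{1}{22} - \frac{6}{7} = - \frac{23}{22} - \frac{6}{7} = - \frac{293}{154} \approx -1.9026$)
$A{\left(V \right)} = - \frac{293}{154} - 20 V$ ($A{\left(V \right)} = - 20 V - \frac{293}{154} = - \frac{293}{154} - 20 V$)
$A{\left(-50 \right)} \frac{233}{113} = \left(- \frac{293}{154} - -1000\right) \frac{233}{113} = \left(- \frac{293}{154} + 1000\right) 233 \cdot \frac{1}{113} = \frac{153707}{154} \cdot \frac{233}{113} = \frac{35813731}{17402}$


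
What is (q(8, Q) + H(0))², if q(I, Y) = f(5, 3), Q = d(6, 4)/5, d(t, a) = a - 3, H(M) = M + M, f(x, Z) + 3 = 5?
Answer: 4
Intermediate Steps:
f(x, Z) = 2 (f(x, Z) = -3 + 5 = 2)
H(M) = 2*M
d(t, a) = -3 + a
Q = ⅕ (Q = (-3 + 4)/5 = 1*(⅕) = ⅕ ≈ 0.20000)
q(I, Y) = 2
(q(8, Q) + H(0))² = (2 + 2*0)² = (2 + 0)² = 2² = 4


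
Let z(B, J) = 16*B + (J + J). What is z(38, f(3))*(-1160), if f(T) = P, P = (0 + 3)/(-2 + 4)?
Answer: -708760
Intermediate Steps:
P = 3/2 ≈ 1.5000
f(T) = 3/2
z(B, J) = 2*J + 16*B (z(B, J) = 16*B + 2*J = 2*J + 16*B)
z(38, f(3))*(-1160) = (2*(3/2) + 16*38)*(-1160) = (3 + 608)*(-1160) = 611*(-1160) = -708760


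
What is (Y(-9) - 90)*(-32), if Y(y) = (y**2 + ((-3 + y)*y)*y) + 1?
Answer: 31360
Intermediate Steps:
Y(y) = 1 + y**2 + y**2*(-3 + y) (Y(y) = (y**2 + (y*(-3 + y))*y) + 1 = (y**2 + y**2*(-3 + y)) + 1 = 1 + y**2 + y**2*(-3 + y))
(Y(-9) - 90)*(-32) = ((1 + (-9)**3 - 2*(-9)**2) - 90)*(-32) = ((1 - 729 - 2*81) - 90)*(-32) = ((1 - 729 - 162) - 90)*(-32) = (-890 - 90)*(-32) = -980*(-32) = 31360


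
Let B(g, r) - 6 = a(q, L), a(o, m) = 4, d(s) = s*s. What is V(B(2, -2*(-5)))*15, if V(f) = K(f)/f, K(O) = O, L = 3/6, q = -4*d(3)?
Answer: 15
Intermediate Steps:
d(s) = s²
q = -36 (q = -4*3² = -4*9 = -36)
L = ½ (L = 3*(⅙) = ½ ≈ 0.50000)
B(g, r) = 10 (B(g, r) = 6 + 4 = 10)
V(f) = 1 (V(f) = f/f = 1)
V(B(2, -2*(-5)))*15 = 1*15 = 15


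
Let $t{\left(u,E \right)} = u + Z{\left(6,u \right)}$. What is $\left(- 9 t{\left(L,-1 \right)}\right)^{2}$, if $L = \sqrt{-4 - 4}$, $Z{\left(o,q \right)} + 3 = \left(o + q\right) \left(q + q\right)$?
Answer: $-80271 - 80028 i \sqrt{2} \approx -80271.0 - 1.1318 \cdot 10^{5} i$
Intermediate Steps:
$Z{\left(o,q \right)} = -3 + 2 q \left(o + q\right)$ ($Z{\left(o,q \right)} = -3 + \left(o + q\right) \left(q + q\right) = -3 + \left(o + q\right) 2 q = -3 + 2 q \left(o + q\right)$)
$L = 2 i \sqrt{2}$ ($L = \sqrt{-8} = 2 i \sqrt{2} \approx 2.8284 i$)
$t{\left(u,E \right)} = -3 + 2 u^{2} + 13 u$ ($t{\left(u,E \right)} = u + \left(-3 + 2 u^{2} + 2 \cdot 6 u\right) = u + \left(-3 + 2 u^{2} + 12 u\right) = -3 + 2 u^{2} + 13 u$)
$\left(- 9 t{\left(L,-1 \right)}\right)^{2} = \left(- 9 \left(-3 + 2 \left(2 i \sqrt{2}\right)^{2} + 13 \cdot 2 i \sqrt{2}\right)\right)^{2} = \left(- 9 \left(-3 + 2 \left(-8\right) + 26 i \sqrt{2}\right)\right)^{2} = \left(- 9 \left(-3 - 16 + 26 i \sqrt{2}\right)\right)^{2} = \left(- 9 \left(-19 + 26 i \sqrt{2}\right)\right)^{2} = \left(171 - 234 i \sqrt{2}\right)^{2}$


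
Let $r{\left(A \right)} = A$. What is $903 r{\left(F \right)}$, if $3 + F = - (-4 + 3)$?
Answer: $-1806$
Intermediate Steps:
$F = -2$ ($F = -3 - \left(-4 + 3\right) = -3 - -1 = -3 + 1 = -2$)
$903 r{\left(F \right)} = 903 \left(-2\right) = -1806$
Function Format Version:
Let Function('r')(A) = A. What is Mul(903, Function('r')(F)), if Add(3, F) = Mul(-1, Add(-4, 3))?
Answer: -1806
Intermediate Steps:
F = -2 (F = Add(-3, Mul(-1, Add(-4, 3))) = Add(-3, Mul(-1, -1)) = Add(-3, 1) = -2)
Mul(903, Function('r')(F)) = Mul(903, -2) = -1806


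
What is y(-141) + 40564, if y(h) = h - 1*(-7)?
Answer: 40430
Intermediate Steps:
y(h) = 7 + h (y(h) = h + 7 = 7 + h)
y(-141) + 40564 = (7 - 141) + 40564 = -134 + 40564 = 40430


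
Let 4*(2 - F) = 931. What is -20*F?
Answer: 4615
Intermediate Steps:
F = -923/4 (F = 2 - 1/4*931 = 2 - 931/4 = -923/4 ≈ -230.75)
-20*F = -20*(-923/4) = 4615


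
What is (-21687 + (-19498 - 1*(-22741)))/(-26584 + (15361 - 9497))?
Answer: 4611/5180 ≈ 0.89015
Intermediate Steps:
(-21687 + (-19498 - 1*(-22741)))/(-26584 + (15361 - 9497)) = (-21687 + (-19498 + 22741))/(-26584 + 5864) = (-21687 + 3243)/(-20720) = -18444*(-1/20720) = 4611/5180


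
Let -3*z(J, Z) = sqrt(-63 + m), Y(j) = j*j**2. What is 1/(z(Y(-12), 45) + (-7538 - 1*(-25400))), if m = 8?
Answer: 160758/2871459451 + 3*I*sqrt(55)/2871459451 ≈ 5.5985e-5 + 7.7482e-9*I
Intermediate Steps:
Y(j) = j**3
z(J, Z) = -I*sqrt(55)/3 (z(J, Z) = -sqrt(-63 + 8)/3 = -I*sqrt(55)/3)
1/(z(Y(-12), 45) + (-7538 - 1*(-25400))) = 1/(-I*sqrt(55)/3 + (-7538 - 1*(-25400))) = 1/(-I*sqrt(55)/3 + (-7538 + 25400)) = 1/(-I*sqrt(55)/3 + 17862) = 1/(17862 - I*sqrt(55)/3)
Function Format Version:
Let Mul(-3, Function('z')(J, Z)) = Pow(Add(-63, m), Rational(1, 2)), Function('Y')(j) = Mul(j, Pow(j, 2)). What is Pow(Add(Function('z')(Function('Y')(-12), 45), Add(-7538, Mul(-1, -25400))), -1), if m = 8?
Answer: Add(Rational(160758, 2871459451), Mul(Rational(3, 2871459451), I, Pow(55, Rational(1, 2)))) ≈ Add(5.5985e-5, Mul(7.7482e-9, I))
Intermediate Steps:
Function('Y')(j) = Pow(j, 3)
Function('z')(J, Z) = Mul(Rational(-1, 3), I, Pow(55, Rational(1, 2))) (Function('z')(J, Z) = Mul(Rational(-1, 3), Pow(Add(-63, 8), Rational(1, 2))) = Mul(Rational(-1, 3), Pow(-55, Rational(1, 2))) = Mul(Rational(-1, 3), Mul(I, Pow(55, Rational(1, 2)))) = Mul(Rational(-1, 3), I, Pow(55, Rational(1, 2))))
Pow(Add(Function('z')(Function('Y')(-12), 45), Add(-7538, Mul(-1, -25400))), -1) = Pow(Add(Mul(Rational(-1, 3), I, Pow(55, Rational(1, 2))), Add(-7538, Mul(-1, -25400))), -1) = Pow(Add(Mul(Rational(-1, 3), I, Pow(55, Rational(1, 2))), Add(-7538, 25400)), -1) = Pow(Add(Mul(Rational(-1, 3), I, Pow(55, Rational(1, 2))), 17862), -1) = Pow(Add(17862, Mul(Rational(-1, 3), I, Pow(55, Rational(1, 2)))), -1)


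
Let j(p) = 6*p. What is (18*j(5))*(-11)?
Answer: -5940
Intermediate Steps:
(18*j(5))*(-11) = (18*(6*5))*(-11) = (18*30)*(-11) = 540*(-11) = -5940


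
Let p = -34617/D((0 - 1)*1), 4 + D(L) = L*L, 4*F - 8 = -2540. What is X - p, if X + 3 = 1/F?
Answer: -7306087/633 ≈ -11542.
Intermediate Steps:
F = -633 (F = 2 + (¼)*(-2540) = 2 - 635 = -633)
D(L) = -4 + L² (D(L) = -4 + L*L = -4 + L²)
p = 11539 (p = -34617/(-4 + ((0 - 1)*1)²) = -34617/(-4 + (-1*1)²) = -34617/(-4 + (-1)²) = -34617/(-4 + 1) = -34617/(-3) = -34617*(-⅓) = 11539)
X = -1900/633 (X = -3 + 1/(-633) = -3 - 1/633 = -1900/633 ≈ -3.0016)
X - p = -1900/633 - 1*11539 = -1900/633 - 11539 = -7306087/633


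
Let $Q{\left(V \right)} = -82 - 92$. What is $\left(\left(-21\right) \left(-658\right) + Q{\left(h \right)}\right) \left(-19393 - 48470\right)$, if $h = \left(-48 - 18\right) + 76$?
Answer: $-925922772$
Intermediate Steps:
$h = 10$ ($h = -66 + 76 = 10$)
$Q{\left(V \right)} = -174$
$\left(\left(-21\right) \left(-658\right) + Q{\left(h \right)}\right) \left(-19393 - 48470\right) = \left(\left(-21\right) \left(-658\right) - 174\right) \left(-19393 - 48470\right) = \left(13818 - 174\right) \left(-67863\right) = 13644 \left(-67863\right) = -925922772$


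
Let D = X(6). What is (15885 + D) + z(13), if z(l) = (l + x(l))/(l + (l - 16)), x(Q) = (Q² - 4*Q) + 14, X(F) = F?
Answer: 79527/5 ≈ 15905.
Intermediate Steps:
x(Q) = 14 + Q² - 4*Q
z(l) = (14 + l² - 3*l)/(-16 + 2*l) (z(l) = (l + (14 + l² - 4*l))/(l + (l - 16)) = (14 + l² - 3*l)/(l + (-16 + l)) = (14 + l² - 3*l)/(-16 + 2*l))
D = 6
(15885 + D) + z(13) = (15885 + 6) + (14 + 13² - 3*13)/(2*(-8 + 13)) = 15891 + (½)*(14 + 169 - 39)/5 = 15891 + (½)*(⅕)*144 = 15891 + 72/5 = 79527/5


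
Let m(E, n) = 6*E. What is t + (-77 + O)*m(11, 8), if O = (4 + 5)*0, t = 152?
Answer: -4930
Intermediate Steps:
O = 0 (O = 9*0 = 0)
t + (-77 + O)*m(11, 8) = 152 + (-77 + 0)*(6*11) = 152 - 77*66 = 152 - 5082 = -4930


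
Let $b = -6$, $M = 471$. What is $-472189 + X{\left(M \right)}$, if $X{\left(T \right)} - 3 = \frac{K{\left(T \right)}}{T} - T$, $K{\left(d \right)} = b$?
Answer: $- \frac{74207151}{157} \approx -4.7266 \cdot 10^{5}$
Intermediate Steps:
$K{\left(d \right)} = -6$
$X{\left(T \right)} = 3 - T - \frac{6}{T}$ ($X{\left(T \right)} = 3 - \left(T + \frac{6}{T}\right) = 3 - T - \frac{6}{T}$)
$-472189 + X{\left(M \right)} = -472189 - \left(468 + \frac{2}{157}\right) = -472189 - \frac{73478}{157} = - \frac{74207151}{157}$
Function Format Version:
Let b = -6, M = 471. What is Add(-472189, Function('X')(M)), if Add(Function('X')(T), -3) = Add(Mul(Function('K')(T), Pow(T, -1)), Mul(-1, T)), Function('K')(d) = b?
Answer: Rational(-74207151, 157) ≈ -4.7266e+5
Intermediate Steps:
Function('K')(d) = -6
Function('X')(T) = Add(3, Mul(-1, T), Mul(-6, Pow(T, -1))) (Function('X')(T) = Add(3, Add(Mul(-6, Pow(T, -1)), Mul(-1, T))) = Add(3, Add(Mul(-1, T), Mul(-6, Pow(T, -1)))) = Add(3, Mul(-1, T), Mul(-6, Pow(T, -1))))
Add(-472189, Function('X')(M)) = Add(-472189, Add(3, Mul(-1, 471), Mul(-6, Pow(471, -1)))) = Add(-472189, Add(3, -471, Mul(-6, Rational(1, 471)))) = Add(-472189, Add(3, -471, Rational(-2, 157))) = Add(-472189, Rational(-73478, 157)) = Rational(-74207151, 157)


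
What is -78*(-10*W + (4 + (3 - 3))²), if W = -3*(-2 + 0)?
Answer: 3432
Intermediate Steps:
W = 6 (W = -3*(-2) = 6)
-78*(-10*W + (4 + (3 - 3))²) = -78*(-10*6 + (4 + (3 - 3))²) = -78*(-60 + (4 + 0)²) = -78*(-60 + 4²) = -78*(-60 + 16) = -78*(-44) = 3432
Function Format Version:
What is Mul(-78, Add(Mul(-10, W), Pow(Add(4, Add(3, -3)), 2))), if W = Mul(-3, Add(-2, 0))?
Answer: 3432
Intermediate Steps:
W = 6 (W = Mul(-3, -2) = 6)
Mul(-78, Add(Mul(-10, W), Pow(Add(4, Add(3, -3)), 2))) = Mul(-78, Add(Mul(-10, 6), Pow(Add(4, Add(3, -3)), 2))) = Mul(-78, Add(-60, Pow(Add(4, 0), 2))) = Mul(-78, Add(-60, Pow(4, 2))) = Mul(-78, Add(-60, 16)) = Mul(-78, -44) = 3432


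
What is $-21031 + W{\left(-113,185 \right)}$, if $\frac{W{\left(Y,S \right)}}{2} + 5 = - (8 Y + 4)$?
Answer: $-19241$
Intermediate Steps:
$W{\left(Y,S \right)} = -18 - 16 Y$ ($W{\left(Y,S \right)} = -10 + 2 \left(- (8 Y + 4)\right) = -10 + 2 \left(- (4 + 8 Y)\right) = -10 + 2 \left(-4 - 8 Y\right) = -10 - \left(8 + 16 Y\right) = -18 - 16 Y$)
$-21031 + W{\left(-113,185 \right)} = -21031 - -1790 = -21031 + \left(-18 + 1808\right) = -21031 + 1790 = -19241$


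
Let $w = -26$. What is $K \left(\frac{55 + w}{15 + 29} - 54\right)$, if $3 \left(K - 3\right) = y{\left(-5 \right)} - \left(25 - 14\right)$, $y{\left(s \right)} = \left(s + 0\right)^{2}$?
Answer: $- \frac{53981}{132} \approx -408.95$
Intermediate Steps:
$y{\left(s \right)} = s^{2}$
$K = \frac{23}{3}$ ($K = 3 + \frac{\left(-5\right)^{2} - \left(25 - 14\right)}{3} = 3 + \frac{25 - 11}{3} = 3 + \frac{1}{3} \cdot 14 = 3 + \frac{14}{3} = \frac{23}{3} \approx 7.6667$)
$K \left(\frac{55 + w}{15 + 29} - 54\right) = \frac{23 \left(\frac{55 - 26}{15 + 29} - 54\right)}{3} = \frac{23 \left(\frac{29}{44} - 54\right)}{3} = \frac{23}{3} \left(- \frac{2347}{44}\right) = - \frac{53981}{132}$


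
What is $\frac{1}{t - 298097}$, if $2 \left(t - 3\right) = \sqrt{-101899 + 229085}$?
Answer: $- \frac{596188}{177720002079} - \frac{\sqrt{127186}}{177720002079} \approx -3.3567 \cdot 10^{-6}$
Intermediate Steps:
$t = 3 + \frac{\sqrt{127186}}{2}$ ($t = 3 + \frac{\sqrt{-101899 + 229085}}{2} = 3 + \frac{\sqrt{127186}}{2} \approx 181.32$)
$\frac{1}{t - 298097} = \frac{1}{\left(3 + \frac{\sqrt{127186}}{2}\right) - 298097} = \frac{1}{-298094 + \frac{\sqrt{127186}}{2}}$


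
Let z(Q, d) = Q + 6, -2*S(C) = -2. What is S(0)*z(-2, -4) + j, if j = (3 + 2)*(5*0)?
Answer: 4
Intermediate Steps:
j = 0 (j = 5*0 = 0)
S(C) = 1 (S(C) = -½*(-2) = 1)
z(Q, d) = 6 + Q
S(0)*z(-2, -4) + j = 1*(6 - 2) + 0 = 1*4 + 0 = 4 + 0 = 4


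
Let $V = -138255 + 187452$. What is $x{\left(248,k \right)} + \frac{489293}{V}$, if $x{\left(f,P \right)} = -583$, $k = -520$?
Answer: $- \frac{28192558}{49197} \approx -573.05$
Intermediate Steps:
$V = 49197$
$x{\left(248,k \right)} + \frac{489293}{V} = -583 + \frac{489293}{49197} = - \frac{28192558}{49197}$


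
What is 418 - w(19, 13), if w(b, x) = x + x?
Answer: 392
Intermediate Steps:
w(b, x) = 2*x
418 - w(19, 13) = 418 - 2*13 = 418 - 1*26 = 418 - 26 = 392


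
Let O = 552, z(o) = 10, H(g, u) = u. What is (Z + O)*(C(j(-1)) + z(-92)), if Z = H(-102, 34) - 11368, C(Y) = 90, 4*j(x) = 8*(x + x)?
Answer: -1078200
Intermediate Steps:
j(x) = 4*x (j(x) = (8*(x + x))/4 = (8*(2*x))/4 = (16*x)/4 = 4*x)
Z = -11334 (Z = 34 - 11368 = -11334)
(Z + O)*(C(j(-1)) + z(-92)) = (-11334 + 552)*(90 + 10) = -10782*100 = -1078200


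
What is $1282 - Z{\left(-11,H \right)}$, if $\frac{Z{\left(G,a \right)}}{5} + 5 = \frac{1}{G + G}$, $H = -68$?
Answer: $\frac{28759}{22} \approx 1307.2$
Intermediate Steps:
$Z{\left(G,a \right)} = -25 + \frac{5}{2 G}$ ($Z{\left(G,a \right)} = -25 + \frac{5}{G + G} = -25 + \frac{5}{2 G}$)
$1282 - Z{\left(-11,H \right)} = 1282 - \left(-25 + \frac{5}{2 \left(-11\right)}\right) = 1282 - \left(-25 + \frac{5}{2} \left(- \frac{1}{11}\right)\right) = 1282 - \left(-25 - \frac{5}{22}\right) = 1282 - - \frac{555}{22} = 1282 + \frac{555}{22} = \frac{28759}{22}$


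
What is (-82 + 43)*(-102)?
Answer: 3978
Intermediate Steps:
(-82 + 43)*(-102) = -39*(-102) = 3978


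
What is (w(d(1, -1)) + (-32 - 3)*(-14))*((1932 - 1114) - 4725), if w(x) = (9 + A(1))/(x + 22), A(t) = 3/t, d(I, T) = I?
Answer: -44078774/23 ≈ -1.9165e+6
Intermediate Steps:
w(x) = 12/(22 + x) (w(x) = (9 + 3/1)/(x + 22) = (9 + 3*1)/(22 + x) = (9 + 3)/(22 + x) = 12/(22 + x))
(w(d(1, -1)) + (-32 - 3)*(-14))*((1932 - 1114) - 4725) = (12/(22 + 1) + (-32 - 3)*(-14))*((1932 - 1114) - 4725) = (12/23 - 35*(-14))*(818 - 4725) = (12*(1/23) + 490)*(-3907) = (12/23 + 490)*(-3907) = (11282/23)*(-3907) = -44078774/23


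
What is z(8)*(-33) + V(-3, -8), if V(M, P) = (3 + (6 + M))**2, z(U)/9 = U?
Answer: -2340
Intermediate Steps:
z(U) = 9*U
V(M, P) = (9 + M)**2
z(8)*(-33) + V(-3, -8) = (9*8)*(-33) + (9 - 3)**2 = 72*(-33) + 6**2 = -2376 + 36 = -2340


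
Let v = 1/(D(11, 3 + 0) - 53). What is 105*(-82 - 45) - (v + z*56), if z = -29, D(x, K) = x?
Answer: -491861/42 ≈ -11711.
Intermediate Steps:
v = -1/42 (v = 1/(11 - 53) = 1/(-42) = -1/42 ≈ -0.023810)
105*(-82 - 45) - (v + z*56) = 105*(-82 - 45) - (-1/42 - 29*56) = 105*(-127) - (-1/42 - 1624) = -13335 - 1*(-68209/42) = -13335 + 68209/42 = -491861/42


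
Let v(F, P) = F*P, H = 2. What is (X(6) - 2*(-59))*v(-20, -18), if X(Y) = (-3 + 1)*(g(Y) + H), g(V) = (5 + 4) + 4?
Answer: 31680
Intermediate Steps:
g(V) = 13 (g(V) = 9 + 4 = 13)
X(Y) = -30 (X(Y) = (-3 + 1)*(13 + 2) = -2*15 = -30)
(X(6) - 2*(-59))*v(-20, -18) = (-30 - 2*(-59))*(-20*(-18)) = (-30 + 118)*360 = 88*360 = 31680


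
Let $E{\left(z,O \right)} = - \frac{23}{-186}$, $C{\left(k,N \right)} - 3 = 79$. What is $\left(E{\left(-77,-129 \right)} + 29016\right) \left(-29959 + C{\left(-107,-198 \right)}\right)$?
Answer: $- \frac{53748713041}{62} \approx -8.6691 \cdot 10^{8}$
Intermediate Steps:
$C{\left(k,N \right)} = 82$ ($C{\left(k,N \right)} = 3 + 79 = 82$)
$E{\left(z,O \right)} = \frac{23}{186}$ ($E{\left(z,O \right)} = \left(-23\right) \left(- \frac{1}{186}\right) = \frac{23}{186}$)
$\left(E{\left(-77,-129 \right)} + 29016\right) \left(-29959 + C{\left(-107,-198 \right)}\right) = \left(\frac{23}{186} + 29016\right) \left(-29959 + 82\right) = \frac{5396999}{186} \left(-29877\right) = - \frac{53748713041}{62}$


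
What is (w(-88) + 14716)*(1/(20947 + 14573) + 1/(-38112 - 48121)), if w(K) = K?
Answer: 61819147/255249680 ≈ 0.24219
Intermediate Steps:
(w(-88) + 14716)*(1/(20947 + 14573) + 1/(-38112 - 48121)) = (-88 + 14716)*(1/(20947 + 14573) + 1/(-38112 - 48121)) = 14628*(1/35520 + 1/(-86233)) = 14628*(1/35520 - 1/86233) = 14628*(50713/3062996160) = 61819147/255249680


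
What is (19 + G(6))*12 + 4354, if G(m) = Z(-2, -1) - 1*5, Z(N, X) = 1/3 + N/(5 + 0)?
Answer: 22606/5 ≈ 4521.2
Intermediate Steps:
Z(N, X) = 1/3 + N/5 (Z(N, X) = 1*(1/3) + N/5 = 1/3 + N*(1/5) = 1/3 + N/5)
G(m) = -76/15 (G(m) = (1/3 + (1/5)*(-2)) - 1*5 = (1/3 - 2/5) - 5 = -1/15 - 5 = -76/15)
(19 + G(6))*12 + 4354 = (19 - 76/15)*12 + 4354 = (209/15)*12 + 4354 = 836/5 + 4354 = 22606/5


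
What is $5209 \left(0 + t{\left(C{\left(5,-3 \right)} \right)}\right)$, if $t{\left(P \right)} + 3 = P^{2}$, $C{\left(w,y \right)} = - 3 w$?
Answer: $1156398$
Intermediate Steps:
$t{\left(P \right)} = -3 + P^{2}$
$5209 \left(0 + t{\left(C{\left(5,-3 \right)} \right)}\right) = 5209 \left(0 - \left(3 - \left(\left(-3\right) 5\right)^{2}\right)\right) = 5209 \left(0 - \left(3 - \left(-15\right)^{2}\right)\right) = 5209 \left(0 + \left(-3 + 225\right)\right) = 5209 \left(0 + 222\right) = 5209 \cdot 222 = 1156398$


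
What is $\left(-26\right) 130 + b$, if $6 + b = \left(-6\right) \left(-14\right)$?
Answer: $-3302$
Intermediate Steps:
$b = 78$ ($b = -6 - -84 = -6 + 84 = 78$)
$\left(-26\right) 130 + b = \left(-26\right) 130 + 78 = -3380 + 78 = -3302$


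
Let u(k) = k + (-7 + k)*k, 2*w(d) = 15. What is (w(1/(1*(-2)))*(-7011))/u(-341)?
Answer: -105165/236654 ≈ -0.44438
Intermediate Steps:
w(d) = 15/2 (w(d) = (1/2)*15 = 15/2)
u(k) = k + k*(-7 + k)
(w(1/(1*(-2)))*(-7011))/u(-341) = ((15/2)*(-7011))/((-341*(-6 - 341))) = -105165/(2*((-341*(-347)))) = -105165/2/118327 = -105165/2*1/118327 = -105165/236654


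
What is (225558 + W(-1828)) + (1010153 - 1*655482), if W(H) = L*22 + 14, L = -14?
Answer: 579935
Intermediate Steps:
W(H) = -294 (W(H) = -14*22 + 14 = -308 + 14 = -294)
(225558 + W(-1828)) + (1010153 - 1*655482) = (225558 - 294) + (1010153 - 1*655482) = 225264 + (1010153 - 655482) = 225264 + 354671 = 579935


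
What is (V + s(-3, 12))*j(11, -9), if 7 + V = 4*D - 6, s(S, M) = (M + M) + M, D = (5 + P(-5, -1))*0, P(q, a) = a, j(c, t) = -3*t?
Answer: 621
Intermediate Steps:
D = 0 (D = (5 - 1)*0 = 4*0 = 0)
s(S, M) = 3*M (s(S, M) = 2*M + M = 3*M)
V = -13 (V = -7 + (4*0 - 6) = -7 + (0 - 6) = -7 - 6 = -13)
(V + s(-3, 12))*j(11, -9) = (-13 + 3*12)*(-3*(-9)) = (-13 + 36)*27 = 23*27 = 621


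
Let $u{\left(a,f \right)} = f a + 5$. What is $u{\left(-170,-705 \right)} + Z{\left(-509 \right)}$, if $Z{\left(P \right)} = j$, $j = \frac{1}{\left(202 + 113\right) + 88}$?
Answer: $\frac{48301566}{403} \approx 1.1986 \cdot 10^{5}$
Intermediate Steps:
$u{\left(a,f \right)} = 5 + a f$ ($u{\left(a,f \right)} = a f + 5 = 5 + a f$)
$j = \frac{1}{403}$ ($j = \frac{1}{315 + 88} = \frac{1}{403} \approx 0.0024814$)
$Z{\left(P \right)} = \frac{1}{403}$
$u{\left(-170,-705 \right)} + Z{\left(-509 \right)} = \left(5 - -119850\right) + \frac{1}{403} = \left(5 + 119850\right) + \frac{1}{403} = 119855 + \frac{1}{403} = \frac{48301566}{403}$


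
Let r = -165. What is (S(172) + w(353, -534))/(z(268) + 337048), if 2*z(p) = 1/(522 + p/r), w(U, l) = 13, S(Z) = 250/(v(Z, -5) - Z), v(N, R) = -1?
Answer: 343276276/10013106948641 ≈ 3.4283e-5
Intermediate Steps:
S(Z) = 250/(-1 - Z)
z(p) = 1/(2*(522 - p/165)) (z(p) = 1/(2*(522 + p/(-165))) = 1/(2*(522 + p*(-1/165))) = 1/(2*(522 - p/165)))
(S(172) + w(353, -534))/(z(268) + 337048) = (-250/(1 + 172) + 13)/(-165/(-172260 + 2*268) + 337048) = (-250/173 + 13)/(-165/(-172260 + 536) + 337048) = (-250*1/173 + 13)/(-165/(-171724) + 337048) = (-250/173 + 13)/(-165*(-1/171724) + 337048) = 1999/(173*(165/171724 + 337048)) = 1999/(173*(57879230917/171724)) = (1999/173)*(171724/57879230917) = 343276276/10013106948641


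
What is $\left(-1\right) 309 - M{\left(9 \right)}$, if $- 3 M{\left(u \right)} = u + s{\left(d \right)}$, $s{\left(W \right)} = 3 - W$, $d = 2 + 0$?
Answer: $- \frac{917}{3} \approx -305.67$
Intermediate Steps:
$d = 2$
$M{\left(u \right)} = - \frac{1}{3} - \frac{u}{3}$ ($M{\left(u \right)} = - \frac{u + \left(3 - 2\right)}{3} = - \frac{u + 1}{3} = - \frac{1 + u}{3} = - \frac{1}{3} - \frac{u}{3}$)
$\left(-1\right) 309 - M{\left(9 \right)} = \left(-1\right) 309 - \left(- \frac{1}{3} - 3\right) = -309 - \left(- \frac{1}{3} - 3\right) = -309 - - \frac{10}{3} = -309 + \frac{10}{3} = - \frac{917}{3}$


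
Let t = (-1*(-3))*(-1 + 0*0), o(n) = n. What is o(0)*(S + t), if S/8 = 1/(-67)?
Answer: 0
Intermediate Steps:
S = -8/67 (S = 8/(-67) = 8*(-1/67) = -8/67 ≈ -0.11940)
t = -3 (t = 3*(-1 + 0) = 3*(-1) = -3)
o(0)*(S + t) = 0*(-8/67 - 3) = 0*(-209/67) = 0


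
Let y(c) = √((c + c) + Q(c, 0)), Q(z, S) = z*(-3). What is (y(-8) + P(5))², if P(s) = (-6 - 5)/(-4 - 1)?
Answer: 321/25 + 44*√2/5 ≈ 25.285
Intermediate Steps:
Q(z, S) = -3*z
y(c) = √(-c) (y(c) = √((c + c) - 3*c) = √(2*c - 3*c) = √(-c))
P(s) = 11/5 (P(s) = -11/(-5) = -11*(-⅕) = 11/5)
(y(-8) + P(5))² = (√(-1*(-8)) + 11/5)² = (√8 + 11/5)² = (2*√2 + 11/5)² = (11/5 + 2*√2)²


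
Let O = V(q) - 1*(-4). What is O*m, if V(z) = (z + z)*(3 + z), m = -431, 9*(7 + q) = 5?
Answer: -1689520/81 ≈ -20858.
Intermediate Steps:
q = -58/9 (q = -7 + (⅑)*5 = -7 + 5/9 = -58/9 ≈ -6.4444)
V(z) = 2*z*(3 + z) (V(z) = (2*z)*(3 + z) = 2*z*(3 + z))
O = 3920/81 (O = 2*(-58/9)*(3 - 58/9) - 1*(-4) = 2*(-58/9)*(-31/9) + 4 = 3596/81 + 4 = 3920/81 ≈ 48.395)
O*m = (3920/81)*(-431) = -1689520/81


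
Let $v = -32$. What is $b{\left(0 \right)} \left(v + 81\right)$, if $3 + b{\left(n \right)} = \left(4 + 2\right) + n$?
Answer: $147$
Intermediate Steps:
$b{\left(n \right)} = 3 + n$ ($b{\left(n \right)} = -3 + \left(\left(4 + 2\right) + n\right) = -3 + \left(6 + n\right) = 3 + n$)
$b{\left(0 \right)} \left(v + 81\right) = \left(3 + 0\right) \left(-32 + 81\right) = 3 \cdot 49 = 147$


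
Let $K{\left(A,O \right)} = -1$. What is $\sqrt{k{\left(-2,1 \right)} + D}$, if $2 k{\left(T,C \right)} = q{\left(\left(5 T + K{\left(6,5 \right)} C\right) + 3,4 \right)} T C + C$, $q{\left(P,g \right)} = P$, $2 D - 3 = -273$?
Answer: $\frac{i \sqrt{506}}{2} \approx 11.247 i$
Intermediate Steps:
$D = -135$ ($D = \frac{3}{2} + \frac{1}{2} \left(-273\right) = \frac{3}{2} - \frac{273}{2} = -135$)
$k{\left(T,C \right)} = \frac{C}{2} + \frac{C T \left(3 - C + 5 T\right)}{2}$ ($k{\left(T,C \right)} = \frac{\left(\left(5 T - C\right) + 3\right) T C + C}{2} = \frac{\left(\left(- C + 5 T\right) + 3\right) T C + C}{2} = \frac{\left(3 - C + 5 T\right) T C + C}{2} = \frac{T \left(3 - C + 5 T\right) C + C}{2} = \frac{C T \left(3 - C + 5 T\right) + C}{2} = \frac{C + C T \left(3 - C + 5 T\right)}{2} = \frac{C}{2} + \frac{C T \left(3 - C + 5 T\right)}{2}$)
$\sqrt{k{\left(-2,1 \right)} + D} = \sqrt{\frac{1}{2} \cdot 1 \left(1 - 2 \left(3 - 1 + 5 \left(-2\right)\right)\right) - 135} = \sqrt{\frac{1}{2} \cdot 1 \left(1 - 2 \left(3 - 1 - 10\right)\right) - 135} = \sqrt{\frac{1}{2} \cdot 1 \left(1 - -16\right) - 135} = \sqrt{\frac{1}{2} \cdot 1 \left(1 + 16\right) - 135} = \sqrt{\frac{1}{2} \cdot 1 \cdot 17 - 135} = \sqrt{\frac{17}{2} - 135} = \sqrt{- \frac{253}{2}} = \frac{i \sqrt{506}}{2}$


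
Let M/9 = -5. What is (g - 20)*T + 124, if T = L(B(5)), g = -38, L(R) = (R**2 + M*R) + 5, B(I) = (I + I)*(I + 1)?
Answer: -52366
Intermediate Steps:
M = -45 (M = 9*(-5) = -45)
B(I) = 2*I*(1 + I) (B(I) = (2*I)*(1 + I) = 2*I*(1 + I))
L(R) = 5 + R**2 - 45*R (L(R) = (R**2 - 45*R) + 5 = 5 + R**2 - 45*R)
T = 905 (T = 5 + (2*5*(1 + 5))**2 - 90*5*(1 + 5) = 5 + (2*5*6)**2 - 90*5*6 = 5 + 60**2 - 45*60 = 5 + 3600 - 2700 = 905)
(g - 20)*T + 124 = (-38 - 20)*905 + 124 = -58*905 + 124 = -52490 + 124 = -52366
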